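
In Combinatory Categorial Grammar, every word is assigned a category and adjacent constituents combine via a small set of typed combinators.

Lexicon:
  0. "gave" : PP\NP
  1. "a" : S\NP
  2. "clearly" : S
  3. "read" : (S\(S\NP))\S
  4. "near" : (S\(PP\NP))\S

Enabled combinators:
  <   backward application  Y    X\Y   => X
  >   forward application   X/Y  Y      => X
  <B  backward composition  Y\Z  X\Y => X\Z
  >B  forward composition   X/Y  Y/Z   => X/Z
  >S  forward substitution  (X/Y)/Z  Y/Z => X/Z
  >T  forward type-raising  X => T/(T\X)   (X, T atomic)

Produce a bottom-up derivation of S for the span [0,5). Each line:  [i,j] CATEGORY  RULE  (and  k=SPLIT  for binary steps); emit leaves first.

[0,5] S   <
  [0,1] "gave" : PP\NP
  [1,5] S\(PP\NP)   <
    [1,4] S   <
      [1,2] "a" : S\NP
      [2,4] S\(S\NP)   <
        [2,3] "clearly" : S
        [3,4] "read" : (S\(S\NP))\S
    [4,5] "near" : (S\(PP\NP))\S

[0,1] PP\NP  lex  "gave"
[1,2] S\NP  lex  "a"
[2,3] S  lex  "clearly"
[3,4] (S\(S\NP))\S  lex  "read"
[2,4] S\(S\NP)  <  k=3
[1,4] S  <  k=2
[4,5] (S\(PP\NP))\S  lex  "near"
[1,5] S\(PP\NP)  <  k=4
[0,5] S  <  k=1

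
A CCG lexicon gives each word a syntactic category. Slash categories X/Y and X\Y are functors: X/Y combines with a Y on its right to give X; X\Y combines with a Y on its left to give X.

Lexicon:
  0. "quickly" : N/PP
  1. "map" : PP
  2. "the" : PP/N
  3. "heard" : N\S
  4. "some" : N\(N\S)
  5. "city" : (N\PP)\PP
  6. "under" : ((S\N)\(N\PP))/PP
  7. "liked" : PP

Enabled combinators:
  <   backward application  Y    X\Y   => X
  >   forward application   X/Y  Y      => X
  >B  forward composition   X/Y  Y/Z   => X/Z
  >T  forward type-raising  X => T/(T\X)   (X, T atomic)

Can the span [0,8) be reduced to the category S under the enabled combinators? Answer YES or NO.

YES

[0,8] S   <
  [0,2] N   >
    [0,1] "quickly" : N/PP
    [1,2] "map" : PP
  [2,8] S\N   <
    [2,6] N\PP   <
      [2,5] PP   >
        [2,3] "the" : PP/N
        [3,5] N   <
          [3,4] "heard" : N\S
          [4,5] "some" : N\(N\S)
      [5,6] "city" : (N\PP)\PP
    [6,8] (S\N)\(N\PP)   >
      [6,7] "under" : ((S\N)\(N\PP))/PP
      [7,8] "liked" : PP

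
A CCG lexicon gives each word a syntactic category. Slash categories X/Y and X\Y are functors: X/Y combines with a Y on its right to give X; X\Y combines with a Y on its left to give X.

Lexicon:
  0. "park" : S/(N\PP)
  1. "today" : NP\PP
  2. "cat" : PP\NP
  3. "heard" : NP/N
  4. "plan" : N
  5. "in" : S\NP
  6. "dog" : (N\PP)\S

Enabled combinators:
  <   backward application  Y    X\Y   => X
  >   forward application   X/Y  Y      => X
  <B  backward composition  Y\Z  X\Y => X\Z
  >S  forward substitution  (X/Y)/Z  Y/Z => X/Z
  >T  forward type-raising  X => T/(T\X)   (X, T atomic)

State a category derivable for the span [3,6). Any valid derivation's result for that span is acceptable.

[0,7] S   >
  [0,1] "park" : S/(N\PP)
  [1,7] N\PP   <B
    [1,3] PP\PP   <B
      [1,2] "today" : NP\PP
      [2,3] "cat" : PP\NP
    [3,7] N\PP   <
      [3,6] S   <
        [3,5] NP   >
          [3,4] "heard" : NP/N
          [4,5] "plan" : N
        [5,6] "in" : S\NP
      [6,7] "dog" : (N\PP)\S

S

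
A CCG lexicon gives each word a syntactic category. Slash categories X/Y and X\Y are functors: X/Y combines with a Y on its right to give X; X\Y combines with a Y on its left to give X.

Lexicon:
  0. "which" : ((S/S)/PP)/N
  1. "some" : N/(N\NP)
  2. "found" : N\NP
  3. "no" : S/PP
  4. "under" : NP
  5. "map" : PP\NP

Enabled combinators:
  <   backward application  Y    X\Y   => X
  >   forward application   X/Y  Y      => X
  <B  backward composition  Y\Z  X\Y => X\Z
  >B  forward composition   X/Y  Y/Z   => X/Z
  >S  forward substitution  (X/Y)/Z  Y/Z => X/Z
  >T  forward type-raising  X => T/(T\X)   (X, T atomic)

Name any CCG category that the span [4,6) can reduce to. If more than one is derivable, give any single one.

[0,6] S   >
  [0,4] S/PP   >S
    [0,3] (S/S)/PP   >
      [0,1] "which" : ((S/S)/PP)/N
      [1,3] N   >
        [1,2] "some" : N/(N\NP)
        [2,3] "found" : N\NP
    [3,4] "no" : S/PP
  [4,6] PP   >
    [4,5] PP/(PP\NP)   >T
      [4,5] "under" : NP
    [5,6] "map" : PP\NP

PP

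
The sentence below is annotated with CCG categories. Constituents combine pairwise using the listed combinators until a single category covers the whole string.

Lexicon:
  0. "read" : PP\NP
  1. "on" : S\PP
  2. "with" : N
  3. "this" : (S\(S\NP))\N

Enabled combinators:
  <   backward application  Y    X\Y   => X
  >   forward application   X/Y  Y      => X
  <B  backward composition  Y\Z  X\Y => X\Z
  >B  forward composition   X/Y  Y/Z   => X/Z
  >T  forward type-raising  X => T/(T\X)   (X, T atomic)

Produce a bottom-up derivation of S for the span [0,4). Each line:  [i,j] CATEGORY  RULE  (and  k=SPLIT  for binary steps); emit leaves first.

[0,1] PP\NP  lex  "read"
[1,2] S\PP  lex  "on"
[0,2] S\NP  <B  k=1
[2,3] N  lex  "with"
[3,4] (S\(S\NP))\N  lex  "this"
[2,4] S\(S\NP)  <  k=3
[0,4] S  <  k=2

[0,4] S   <
  [0,2] S\NP   <B
    [0,1] "read" : PP\NP
    [1,2] "on" : S\PP
  [2,4] S\(S\NP)   <
    [2,3] "with" : N
    [3,4] "this" : (S\(S\NP))\N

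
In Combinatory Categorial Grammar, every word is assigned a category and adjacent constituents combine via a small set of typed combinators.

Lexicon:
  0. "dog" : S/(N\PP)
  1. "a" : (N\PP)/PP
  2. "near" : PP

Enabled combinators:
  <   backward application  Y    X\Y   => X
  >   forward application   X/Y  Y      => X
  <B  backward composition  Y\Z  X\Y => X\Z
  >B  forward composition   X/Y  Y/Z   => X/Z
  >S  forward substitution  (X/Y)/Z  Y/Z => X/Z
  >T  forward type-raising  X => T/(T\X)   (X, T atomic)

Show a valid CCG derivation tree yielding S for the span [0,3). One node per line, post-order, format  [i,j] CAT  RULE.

[0,3] S   >
  [0,1] "dog" : S/(N\PP)
  [1,3] N\PP   >
    [1,2] "a" : (N\PP)/PP
    [2,3] "near" : PP

[0,1] S/(N\PP)  lex  "dog"
[1,2] (N\PP)/PP  lex  "a"
[2,3] PP  lex  "near"
[1,3] N\PP  >  k=2
[0,3] S  >  k=1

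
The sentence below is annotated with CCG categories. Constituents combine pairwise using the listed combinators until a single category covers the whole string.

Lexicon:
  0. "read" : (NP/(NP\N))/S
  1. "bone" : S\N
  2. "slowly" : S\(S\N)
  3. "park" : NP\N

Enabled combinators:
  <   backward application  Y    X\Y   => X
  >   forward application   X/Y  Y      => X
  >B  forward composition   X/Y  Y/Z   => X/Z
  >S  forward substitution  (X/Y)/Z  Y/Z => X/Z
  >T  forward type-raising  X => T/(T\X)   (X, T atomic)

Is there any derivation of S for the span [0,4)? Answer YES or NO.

NO

(NP/(NP\N))/S S\N S\(S\N) NP\N
CKY chart[0,4] = {N/(N\NP), NP, NP/(NP\NP), PP/(PP\NP), S/(S\NP)}; S ∉ chart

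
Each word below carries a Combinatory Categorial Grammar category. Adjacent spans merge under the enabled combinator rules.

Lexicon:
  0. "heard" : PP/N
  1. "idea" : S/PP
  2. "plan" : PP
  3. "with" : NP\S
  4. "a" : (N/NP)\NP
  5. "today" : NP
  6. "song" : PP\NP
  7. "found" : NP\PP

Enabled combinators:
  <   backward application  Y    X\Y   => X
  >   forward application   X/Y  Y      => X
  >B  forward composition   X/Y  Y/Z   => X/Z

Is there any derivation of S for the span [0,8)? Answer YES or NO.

NO

PP/N S/PP PP NP\S (N/NP)\NP NP PP\NP NP\PP
CKY chart[0,8] = {PP}; S ∉ chart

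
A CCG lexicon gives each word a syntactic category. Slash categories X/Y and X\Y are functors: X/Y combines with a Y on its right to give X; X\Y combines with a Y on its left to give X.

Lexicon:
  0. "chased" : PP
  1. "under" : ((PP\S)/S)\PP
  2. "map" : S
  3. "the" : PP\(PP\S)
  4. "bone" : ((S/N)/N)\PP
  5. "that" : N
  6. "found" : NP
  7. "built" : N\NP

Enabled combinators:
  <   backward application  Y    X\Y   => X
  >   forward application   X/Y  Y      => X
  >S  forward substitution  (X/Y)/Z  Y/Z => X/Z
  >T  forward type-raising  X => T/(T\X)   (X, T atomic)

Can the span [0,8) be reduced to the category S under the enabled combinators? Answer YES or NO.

YES

[0,8] S   >
  [0,6] S/N   >
    [0,5] (S/N)/N   <
      [0,4] PP   <
        [0,3] PP\S   >
          [0,2] (PP\S)/S   <
            [0,1] "chased" : PP
            [1,2] "under" : ((PP\S)/S)\PP
          [2,3] "map" : S
        [3,4] "the" : PP\(PP\S)
      [4,5] "bone" : ((S/N)/N)\PP
    [5,6] "that" : N
  [6,8] N   >
    [6,7] N/(N\NP)   >T
      [6,7] "found" : NP
    [7,8] "built" : N\NP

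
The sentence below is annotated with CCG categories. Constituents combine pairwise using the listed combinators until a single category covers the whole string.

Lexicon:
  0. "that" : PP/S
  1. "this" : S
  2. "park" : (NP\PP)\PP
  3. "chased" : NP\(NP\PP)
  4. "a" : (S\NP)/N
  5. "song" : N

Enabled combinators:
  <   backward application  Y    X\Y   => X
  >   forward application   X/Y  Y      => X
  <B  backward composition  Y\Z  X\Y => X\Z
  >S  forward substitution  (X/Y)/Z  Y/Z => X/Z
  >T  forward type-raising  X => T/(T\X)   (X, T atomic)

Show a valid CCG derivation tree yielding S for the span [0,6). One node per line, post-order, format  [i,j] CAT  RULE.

[0,6] S   <
  [0,4] NP   <
    [0,3] NP\PP   <
      [0,2] PP   >
        [0,1] "that" : PP/S
        [1,2] "this" : S
      [2,3] "park" : (NP\PP)\PP
    [3,4] "chased" : NP\(NP\PP)
  [4,6] S\NP   >
    [4,5] "a" : (S\NP)/N
    [5,6] "song" : N

[0,1] PP/S  lex  "that"
[1,2] S  lex  "this"
[0,2] PP  >  k=1
[2,3] (NP\PP)\PP  lex  "park"
[0,3] NP\PP  <  k=2
[3,4] NP\(NP\PP)  lex  "chased"
[0,4] NP  <  k=3
[4,5] (S\NP)/N  lex  "a"
[5,6] N  lex  "song"
[4,6] S\NP  >  k=5
[0,6] S  <  k=4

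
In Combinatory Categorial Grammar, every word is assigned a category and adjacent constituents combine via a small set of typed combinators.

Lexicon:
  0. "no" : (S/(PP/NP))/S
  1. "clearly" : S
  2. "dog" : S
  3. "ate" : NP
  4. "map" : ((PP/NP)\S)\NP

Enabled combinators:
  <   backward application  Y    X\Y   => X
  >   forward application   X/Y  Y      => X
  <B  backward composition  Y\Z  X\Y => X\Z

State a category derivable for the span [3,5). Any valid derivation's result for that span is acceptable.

(PP/NP)\S

[0,5] S   >
  [0,2] S/(PP/NP)   >
    [0,1] "no" : (S/(PP/NP))/S
    [1,2] "clearly" : S
  [2,5] PP/NP   <
    [2,3] "dog" : S
    [3,5] (PP/NP)\S   <
      [3,4] "ate" : NP
      [4,5] "map" : ((PP/NP)\S)\NP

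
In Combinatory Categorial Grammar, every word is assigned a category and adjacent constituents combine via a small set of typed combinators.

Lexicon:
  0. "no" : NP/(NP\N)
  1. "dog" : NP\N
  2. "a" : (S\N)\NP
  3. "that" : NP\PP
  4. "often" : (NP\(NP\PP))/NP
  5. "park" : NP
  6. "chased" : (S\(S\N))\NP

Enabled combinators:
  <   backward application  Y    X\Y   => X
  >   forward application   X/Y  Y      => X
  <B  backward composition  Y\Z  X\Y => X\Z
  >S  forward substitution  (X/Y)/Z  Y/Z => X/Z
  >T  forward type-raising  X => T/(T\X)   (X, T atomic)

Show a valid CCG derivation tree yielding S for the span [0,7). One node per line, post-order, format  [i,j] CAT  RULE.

[0,1] NP/(NP\N)  lex  "no"
[1,2] NP\N  lex  "dog"
[0,2] NP  >  k=1
[2,3] (S\N)\NP  lex  "a"
[0,3] S\N  <  k=2
[3,4] NP\PP  lex  "that"
[4,5] (NP\(NP\PP))/NP  lex  "often"
[5,6] NP  lex  "park"
[4,6] NP\(NP\PP)  >  k=5
[3,6] NP  <  k=4
[6,7] (S\(S\N))\NP  lex  "chased"
[3,7] S\(S\N)  <  k=6
[0,7] S  <  k=3

[0,7] S   <
  [0,3] S\N   <
    [0,2] NP   >
      [0,1] "no" : NP/(NP\N)
      [1,2] "dog" : NP\N
    [2,3] "a" : (S\N)\NP
  [3,7] S\(S\N)   <
    [3,6] NP   <
      [3,4] "that" : NP\PP
      [4,6] NP\(NP\PP)   >
        [4,5] "often" : (NP\(NP\PP))/NP
        [5,6] "park" : NP
    [6,7] "chased" : (S\(S\N))\NP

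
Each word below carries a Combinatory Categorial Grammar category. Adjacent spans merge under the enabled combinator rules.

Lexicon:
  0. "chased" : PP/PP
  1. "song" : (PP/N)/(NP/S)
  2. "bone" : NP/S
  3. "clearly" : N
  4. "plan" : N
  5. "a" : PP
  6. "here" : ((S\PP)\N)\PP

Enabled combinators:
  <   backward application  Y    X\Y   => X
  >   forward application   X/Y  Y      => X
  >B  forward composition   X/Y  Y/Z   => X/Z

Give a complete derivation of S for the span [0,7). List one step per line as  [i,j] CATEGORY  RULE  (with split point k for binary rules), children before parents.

[0,1] PP/PP  lex  "chased"
[1,2] (PP/N)/(NP/S)  lex  "song"
[2,3] NP/S  lex  "bone"
[1,3] PP/N  >  k=2
[0,3] PP/N  >B  k=1
[3,4] N  lex  "clearly"
[0,4] PP  >  k=3
[4,5] N  lex  "plan"
[5,6] PP  lex  "a"
[6,7] ((S\PP)\N)\PP  lex  "here"
[5,7] (S\PP)\N  <  k=6
[4,7] S\PP  <  k=5
[0,7] S  <  k=4

[0,7] S   <
  [0,4] PP   >
    [0,3] PP/N   >B
      [0,1] "chased" : PP/PP
      [1,3] PP/N   >
        [1,2] "song" : (PP/N)/(NP/S)
        [2,3] "bone" : NP/S
    [3,4] "clearly" : N
  [4,7] S\PP   <
    [4,5] "plan" : N
    [5,7] (S\PP)\N   <
      [5,6] "a" : PP
      [6,7] "here" : ((S\PP)\N)\PP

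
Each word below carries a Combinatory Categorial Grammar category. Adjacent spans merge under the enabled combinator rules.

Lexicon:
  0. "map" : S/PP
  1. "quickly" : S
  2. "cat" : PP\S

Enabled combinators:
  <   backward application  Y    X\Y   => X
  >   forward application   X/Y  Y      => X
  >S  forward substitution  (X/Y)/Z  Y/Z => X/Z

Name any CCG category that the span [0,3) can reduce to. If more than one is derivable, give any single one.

[0,3] S   >
  [0,1] "map" : S/PP
  [1,3] PP   <
    [1,2] "quickly" : S
    [2,3] "cat" : PP\S

S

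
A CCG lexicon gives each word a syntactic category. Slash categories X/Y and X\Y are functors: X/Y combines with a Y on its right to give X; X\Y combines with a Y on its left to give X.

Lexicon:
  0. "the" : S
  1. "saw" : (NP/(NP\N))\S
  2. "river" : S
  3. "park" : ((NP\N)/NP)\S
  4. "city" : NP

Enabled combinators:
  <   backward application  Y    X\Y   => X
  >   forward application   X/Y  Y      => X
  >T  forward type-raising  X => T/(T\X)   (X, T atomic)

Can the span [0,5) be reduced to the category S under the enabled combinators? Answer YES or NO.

S (NP/(NP\N))\S S ((NP\N)/NP)\S NP
CKY chart[0,5] = {N/(N\NP), NP, NP/(NP\NP), PP/(PP\NP), S/(S\NP)}; S ∉ chart

NO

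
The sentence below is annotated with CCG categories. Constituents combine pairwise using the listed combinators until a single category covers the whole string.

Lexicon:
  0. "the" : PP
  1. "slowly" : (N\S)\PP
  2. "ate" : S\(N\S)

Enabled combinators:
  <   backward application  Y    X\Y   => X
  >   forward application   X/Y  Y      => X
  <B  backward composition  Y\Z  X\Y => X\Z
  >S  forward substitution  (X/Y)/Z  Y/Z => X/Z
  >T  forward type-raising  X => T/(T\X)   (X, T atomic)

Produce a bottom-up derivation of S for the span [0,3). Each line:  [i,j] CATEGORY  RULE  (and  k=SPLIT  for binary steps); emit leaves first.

[0,3] S   >
  [0,1] S/(S\PP)   >T
    [0,1] "the" : PP
  [1,3] S\PP   <B
    [1,2] "slowly" : (N\S)\PP
    [2,3] "ate" : S\(N\S)

[0,1] PP  lex  "the"
[0,1] S/(S\PP)  >T
[1,2] (N\S)\PP  lex  "slowly"
[2,3] S\(N\S)  lex  "ate"
[1,3] S\PP  <B  k=2
[0,3] S  >  k=1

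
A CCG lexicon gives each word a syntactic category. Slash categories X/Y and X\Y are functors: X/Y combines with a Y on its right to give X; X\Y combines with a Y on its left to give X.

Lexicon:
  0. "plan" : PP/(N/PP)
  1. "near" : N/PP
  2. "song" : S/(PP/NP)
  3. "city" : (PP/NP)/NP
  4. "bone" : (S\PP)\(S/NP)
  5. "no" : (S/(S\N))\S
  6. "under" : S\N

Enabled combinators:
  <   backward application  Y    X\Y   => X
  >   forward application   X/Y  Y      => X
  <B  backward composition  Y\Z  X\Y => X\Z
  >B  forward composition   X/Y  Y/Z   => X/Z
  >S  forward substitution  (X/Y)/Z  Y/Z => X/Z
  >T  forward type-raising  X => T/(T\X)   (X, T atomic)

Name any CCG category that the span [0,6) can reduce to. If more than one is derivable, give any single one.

[0,7] S   >
  [0,6] S/(S\N)   <
    [0,5] S   <
      [0,2] PP   >
        [0,1] "plan" : PP/(N/PP)
        [1,2] "near" : N/PP
      [2,5] S\PP   <
        [2,4] S/NP   >B
          [2,3] "song" : S/(PP/NP)
          [3,4] "city" : (PP/NP)/NP
        [4,5] "bone" : (S\PP)\(S/NP)
    [5,6] "no" : (S/(S\N))\S
  [6,7] "under" : S\N

S/(S\N)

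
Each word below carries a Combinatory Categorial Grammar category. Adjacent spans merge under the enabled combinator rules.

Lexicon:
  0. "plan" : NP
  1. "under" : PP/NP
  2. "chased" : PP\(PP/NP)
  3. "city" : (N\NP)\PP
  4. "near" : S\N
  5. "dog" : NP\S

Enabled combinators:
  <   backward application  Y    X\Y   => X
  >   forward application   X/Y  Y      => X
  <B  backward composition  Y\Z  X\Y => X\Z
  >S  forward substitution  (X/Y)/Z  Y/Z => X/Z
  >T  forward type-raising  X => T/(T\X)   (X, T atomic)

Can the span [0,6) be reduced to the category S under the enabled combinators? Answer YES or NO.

NP PP/NP PP\(PP/NP) (N\NP)\PP S\N NP\S
CKY chart[0,6] = {N/(N\NP), NP, NP/(NP\NP), PP/(PP\NP), S/(S\NP)}; S ∉ chart

NO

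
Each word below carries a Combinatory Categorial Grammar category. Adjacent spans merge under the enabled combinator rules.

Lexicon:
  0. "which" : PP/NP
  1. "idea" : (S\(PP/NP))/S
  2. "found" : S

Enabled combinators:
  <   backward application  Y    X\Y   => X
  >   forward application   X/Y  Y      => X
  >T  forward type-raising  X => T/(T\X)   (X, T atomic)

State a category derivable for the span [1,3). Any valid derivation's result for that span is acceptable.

[0,3] S   <
  [0,1] "which" : PP/NP
  [1,3] S\(PP/NP)   >
    [1,2] "idea" : (S\(PP/NP))/S
    [2,3] "found" : S

S\(PP/NP)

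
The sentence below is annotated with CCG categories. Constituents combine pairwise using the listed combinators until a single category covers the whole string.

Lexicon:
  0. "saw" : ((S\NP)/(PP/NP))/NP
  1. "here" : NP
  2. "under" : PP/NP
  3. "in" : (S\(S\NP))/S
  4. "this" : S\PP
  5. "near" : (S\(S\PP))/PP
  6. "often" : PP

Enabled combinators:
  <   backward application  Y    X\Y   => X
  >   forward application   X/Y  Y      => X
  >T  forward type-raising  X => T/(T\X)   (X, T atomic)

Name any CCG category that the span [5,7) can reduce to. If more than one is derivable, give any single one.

S\(S\PP)

[0,7] S   <
  [0,3] S\NP   >
    [0,2] (S\NP)/(PP/NP)   >
      [0,1] "saw" : ((S\NP)/(PP/NP))/NP
      [1,2] "here" : NP
    [2,3] "under" : PP/NP
  [3,7] S\(S\NP)   >
    [3,4] "in" : (S\(S\NP))/S
    [4,7] S   <
      [4,5] "this" : S\PP
      [5,7] S\(S\PP)   >
        [5,6] "near" : (S\(S\PP))/PP
        [6,7] "often" : PP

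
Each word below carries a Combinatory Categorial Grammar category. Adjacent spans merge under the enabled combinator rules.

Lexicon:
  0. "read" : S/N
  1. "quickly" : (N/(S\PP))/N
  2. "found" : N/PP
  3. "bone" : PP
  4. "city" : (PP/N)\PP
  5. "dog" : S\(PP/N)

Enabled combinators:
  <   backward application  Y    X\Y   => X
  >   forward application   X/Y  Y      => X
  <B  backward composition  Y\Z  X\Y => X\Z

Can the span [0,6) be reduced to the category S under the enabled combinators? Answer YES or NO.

[0,6] S   >
  [0,1] "read" : S/N
  [1,6] N   >
    [1,4] N/(S\PP)   >
      [1,2] "quickly" : (N/(S\PP))/N
      [2,4] N   >
        [2,3] "found" : N/PP
        [3,4] "bone" : PP
    [4,6] S\PP   <B
      [4,5] "city" : (PP/N)\PP
      [5,6] "dog" : S\(PP/N)

YES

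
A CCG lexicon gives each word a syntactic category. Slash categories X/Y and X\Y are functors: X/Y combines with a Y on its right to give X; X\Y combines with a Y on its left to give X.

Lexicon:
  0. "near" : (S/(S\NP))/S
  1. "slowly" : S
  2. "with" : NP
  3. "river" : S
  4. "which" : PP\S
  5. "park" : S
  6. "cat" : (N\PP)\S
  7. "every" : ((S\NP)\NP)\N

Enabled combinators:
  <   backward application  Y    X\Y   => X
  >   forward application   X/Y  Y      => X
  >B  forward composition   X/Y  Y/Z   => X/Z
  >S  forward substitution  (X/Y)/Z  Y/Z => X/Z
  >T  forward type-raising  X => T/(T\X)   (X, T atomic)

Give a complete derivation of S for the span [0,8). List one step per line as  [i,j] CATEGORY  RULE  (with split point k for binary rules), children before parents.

[0,1] (S/(S\NP))/S  lex  "near"
[1,2] S  lex  "slowly"
[0,2] S/(S\NP)  >  k=1
[2,3] NP  lex  "with"
[3,4] S  lex  "river"
[3,4] PP/(PP\S)  >T
[4,5] PP\S  lex  "which"
[3,5] PP  >  k=4
[5,6] S  lex  "park"
[6,7] (N\PP)\S  lex  "cat"
[5,7] N\PP  <  k=6
[3,7] N  <  k=5
[7,8] ((S\NP)\NP)\N  lex  "every"
[3,8] (S\NP)\NP  <  k=7
[2,8] S\NP  <  k=3
[0,8] S  >  k=2

[0,8] S   >
  [0,2] S/(S\NP)   >
    [0,1] "near" : (S/(S\NP))/S
    [1,2] "slowly" : S
  [2,8] S\NP   <
    [2,3] "with" : NP
    [3,8] (S\NP)\NP   <
      [3,7] N   <
        [3,5] PP   >
          [3,4] PP/(PP\S)   >T
            [3,4] "river" : S
          [4,5] "which" : PP\S
        [5,7] N\PP   <
          [5,6] "park" : S
          [6,7] "cat" : (N\PP)\S
      [7,8] "every" : ((S\NP)\NP)\N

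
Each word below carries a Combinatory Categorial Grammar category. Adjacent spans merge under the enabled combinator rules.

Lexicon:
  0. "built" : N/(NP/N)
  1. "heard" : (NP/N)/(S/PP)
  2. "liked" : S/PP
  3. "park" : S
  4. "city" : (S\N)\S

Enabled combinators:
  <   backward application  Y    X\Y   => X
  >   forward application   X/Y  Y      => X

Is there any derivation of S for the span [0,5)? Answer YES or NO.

[0,5] S   <
  [0,3] N   >
    [0,1] "built" : N/(NP/N)
    [1,3] NP/N   >
      [1,2] "heard" : (NP/N)/(S/PP)
      [2,3] "liked" : S/PP
  [3,5] S\N   <
    [3,4] "park" : S
    [4,5] "city" : (S\N)\S

YES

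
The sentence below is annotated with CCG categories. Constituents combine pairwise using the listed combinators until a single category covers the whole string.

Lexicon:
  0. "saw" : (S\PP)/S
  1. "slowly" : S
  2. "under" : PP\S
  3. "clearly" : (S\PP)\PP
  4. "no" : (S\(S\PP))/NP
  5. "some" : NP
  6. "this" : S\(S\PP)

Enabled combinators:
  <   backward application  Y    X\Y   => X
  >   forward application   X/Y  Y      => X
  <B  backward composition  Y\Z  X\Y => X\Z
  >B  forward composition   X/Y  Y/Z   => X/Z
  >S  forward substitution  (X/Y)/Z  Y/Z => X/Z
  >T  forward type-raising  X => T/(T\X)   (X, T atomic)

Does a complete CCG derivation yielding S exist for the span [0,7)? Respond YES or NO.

YES

[0,7] S   <
  [0,6] S\PP   >
    [0,1] "saw" : (S\PP)/S
    [1,6] S   <
      [1,4] S\PP   <
        [1,3] PP   <
          [1,2] "slowly" : S
          [2,3] "under" : PP\S
        [3,4] "clearly" : (S\PP)\PP
      [4,6] S\(S\PP)   >
        [4,5] "no" : (S\(S\PP))/NP
        [5,6] "some" : NP
  [6,7] "this" : S\(S\PP)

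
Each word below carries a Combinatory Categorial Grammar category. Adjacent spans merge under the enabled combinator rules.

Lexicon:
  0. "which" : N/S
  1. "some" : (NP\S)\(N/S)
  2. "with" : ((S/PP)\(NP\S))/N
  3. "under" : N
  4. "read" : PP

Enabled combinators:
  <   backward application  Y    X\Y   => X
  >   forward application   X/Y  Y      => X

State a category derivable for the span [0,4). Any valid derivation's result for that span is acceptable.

[0,5] S   >
  [0,4] S/PP   <
    [0,2] NP\S   <
      [0,1] "which" : N/S
      [1,2] "some" : (NP\S)\(N/S)
    [2,4] (S/PP)\(NP\S)   >
      [2,3] "with" : ((S/PP)\(NP\S))/N
      [3,4] "under" : N
  [4,5] "read" : PP

S/PP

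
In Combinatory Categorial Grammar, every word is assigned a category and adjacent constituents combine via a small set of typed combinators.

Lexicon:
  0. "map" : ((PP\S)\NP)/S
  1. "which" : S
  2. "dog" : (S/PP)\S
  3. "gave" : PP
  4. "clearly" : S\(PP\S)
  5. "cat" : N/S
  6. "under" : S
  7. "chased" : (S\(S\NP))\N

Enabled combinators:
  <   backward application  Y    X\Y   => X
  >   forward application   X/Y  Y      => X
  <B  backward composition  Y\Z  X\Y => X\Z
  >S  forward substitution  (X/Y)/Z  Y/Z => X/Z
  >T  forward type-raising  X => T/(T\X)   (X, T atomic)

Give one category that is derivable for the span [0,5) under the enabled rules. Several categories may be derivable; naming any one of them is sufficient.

S\NP

[0,8] S   <
  [0,5] S\NP   <B
    [0,4] (PP\S)\NP   >
      [0,1] "map" : ((PP\S)\NP)/S
      [1,4] S   >
        [1,3] S/PP   <
          [1,2] "which" : S
          [2,3] "dog" : (S/PP)\S
        [3,4] "gave" : PP
    [4,5] "clearly" : S\(PP\S)
  [5,8] S\(S\NP)   <
    [5,7] N   >
      [5,6] "cat" : N/S
      [6,7] "under" : S
    [7,8] "chased" : (S\(S\NP))\N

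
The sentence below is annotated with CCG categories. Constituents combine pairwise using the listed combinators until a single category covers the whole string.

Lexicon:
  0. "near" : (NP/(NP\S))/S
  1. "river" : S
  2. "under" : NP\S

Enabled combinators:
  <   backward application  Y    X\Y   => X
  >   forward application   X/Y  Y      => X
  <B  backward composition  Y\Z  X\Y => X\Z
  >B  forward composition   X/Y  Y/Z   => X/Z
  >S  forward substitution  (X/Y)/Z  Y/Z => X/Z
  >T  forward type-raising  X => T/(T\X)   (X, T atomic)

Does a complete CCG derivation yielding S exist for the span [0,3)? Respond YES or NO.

NO

(NP/(NP\S))/S S NP\S
CKY chart[0,3] = {(NP/(NP\S))/(S\NP), N/(N\NP), NP, NP/(NP\NP), PP/(PP\NP), S/(S\NP)}; S ∉ chart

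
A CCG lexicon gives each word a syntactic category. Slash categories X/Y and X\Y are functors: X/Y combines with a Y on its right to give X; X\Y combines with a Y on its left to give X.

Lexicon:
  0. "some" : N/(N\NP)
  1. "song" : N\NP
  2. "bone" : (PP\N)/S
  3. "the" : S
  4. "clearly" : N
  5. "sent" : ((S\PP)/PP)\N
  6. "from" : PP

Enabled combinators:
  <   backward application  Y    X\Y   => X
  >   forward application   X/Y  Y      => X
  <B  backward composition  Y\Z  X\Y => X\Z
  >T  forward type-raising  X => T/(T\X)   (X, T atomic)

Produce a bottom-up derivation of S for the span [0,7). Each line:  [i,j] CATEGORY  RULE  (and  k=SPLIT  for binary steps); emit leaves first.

[0,7] S   <
  [0,4] PP   <
    [0,2] N   >
      [0,1] "some" : N/(N\NP)
      [1,2] "song" : N\NP
    [2,4] PP\N   >
      [2,3] "bone" : (PP\N)/S
      [3,4] "the" : S
  [4,7] S\PP   >
    [4,6] (S\PP)/PP   <
      [4,5] "clearly" : N
      [5,6] "sent" : ((S\PP)/PP)\N
    [6,7] "from" : PP

[0,1] N/(N\NP)  lex  "some"
[1,2] N\NP  lex  "song"
[0,2] N  >  k=1
[2,3] (PP\N)/S  lex  "bone"
[3,4] S  lex  "the"
[2,4] PP\N  >  k=3
[0,4] PP  <  k=2
[4,5] N  lex  "clearly"
[5,6] ((S\PP)/PP)\N  lex  "sent"
[4,6] (S\PP)/PP  <  k=5
[6,7] PP  lex  "from"
[4,7] S\PP  >  k=6
[0,7] S  <  k=4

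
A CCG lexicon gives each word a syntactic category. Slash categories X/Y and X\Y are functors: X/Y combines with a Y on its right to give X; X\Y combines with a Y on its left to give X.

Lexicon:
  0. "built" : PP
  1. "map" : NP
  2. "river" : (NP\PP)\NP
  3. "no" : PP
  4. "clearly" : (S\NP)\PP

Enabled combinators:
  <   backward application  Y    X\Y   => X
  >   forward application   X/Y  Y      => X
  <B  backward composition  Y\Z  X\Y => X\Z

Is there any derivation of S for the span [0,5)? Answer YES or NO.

[0,5] S   <
  [0,3] NP   <
    [0,1] "built" : PP
    [1,3] NP\PP   <
      [1,2] "map" : NP
      [2,3] "river" : (NP\PP)\NP
  [3,5] S\NP   <
    [3,4] "no" : PP
    [4,5] "clearly" : (S\NP)\PP

YES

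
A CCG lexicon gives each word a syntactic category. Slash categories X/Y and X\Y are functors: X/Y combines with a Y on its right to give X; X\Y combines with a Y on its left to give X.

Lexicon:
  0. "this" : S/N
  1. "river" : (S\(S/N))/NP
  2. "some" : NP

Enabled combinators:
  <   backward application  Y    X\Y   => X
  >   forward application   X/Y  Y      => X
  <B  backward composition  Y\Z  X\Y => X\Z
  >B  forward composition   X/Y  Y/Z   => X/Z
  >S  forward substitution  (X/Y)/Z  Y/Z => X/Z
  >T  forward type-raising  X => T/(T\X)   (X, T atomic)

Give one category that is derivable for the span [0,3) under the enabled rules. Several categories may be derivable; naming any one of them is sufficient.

S

[0,3] S   <
  [0,1] "this" : S/N
  [1,3] S\(S/N)   >
    [1,2] "river" : (S\(S/N))/NP
    [2,3] "some" : NP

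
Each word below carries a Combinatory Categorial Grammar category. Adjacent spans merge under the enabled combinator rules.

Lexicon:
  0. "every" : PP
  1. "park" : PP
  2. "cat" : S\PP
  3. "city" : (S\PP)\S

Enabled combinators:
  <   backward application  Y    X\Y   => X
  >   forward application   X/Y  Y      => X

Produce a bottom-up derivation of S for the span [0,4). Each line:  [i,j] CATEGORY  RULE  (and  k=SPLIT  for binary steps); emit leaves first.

[0,1] PP  lex  "every"
[1,2] PP  lex  "park"
[2,3] S\PP  lex  "cat"
[1,3] S  <  k=2
[3,4] (S\PP)\S  lex  "city"
[1,4] S\PP  <  k=3
[0,4] S  <  k=1

[0,4] S   <
  [0,1] "every" : PP
  [1,4] S\PP   <
    [1,3] S   <
      [1,2] "park" : PP
      [2,3] "cat" : S\PP
    [3,4] "city" : (S\PP)\S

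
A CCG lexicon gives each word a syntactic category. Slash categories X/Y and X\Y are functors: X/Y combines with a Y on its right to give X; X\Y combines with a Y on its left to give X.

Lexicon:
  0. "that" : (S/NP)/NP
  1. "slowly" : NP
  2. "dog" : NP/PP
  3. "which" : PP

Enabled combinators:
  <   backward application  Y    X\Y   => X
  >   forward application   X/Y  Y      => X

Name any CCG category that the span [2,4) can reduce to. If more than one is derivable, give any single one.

[0,4] S   >
  [0,2] S/NP   >
    [0,1] "that" : (S/NP)/NP
    [1,2] "slowly" : NP
  [2,4] NP   >
    [2,3] "dog" : NP/PP
    [3,4] "which" : PP

NP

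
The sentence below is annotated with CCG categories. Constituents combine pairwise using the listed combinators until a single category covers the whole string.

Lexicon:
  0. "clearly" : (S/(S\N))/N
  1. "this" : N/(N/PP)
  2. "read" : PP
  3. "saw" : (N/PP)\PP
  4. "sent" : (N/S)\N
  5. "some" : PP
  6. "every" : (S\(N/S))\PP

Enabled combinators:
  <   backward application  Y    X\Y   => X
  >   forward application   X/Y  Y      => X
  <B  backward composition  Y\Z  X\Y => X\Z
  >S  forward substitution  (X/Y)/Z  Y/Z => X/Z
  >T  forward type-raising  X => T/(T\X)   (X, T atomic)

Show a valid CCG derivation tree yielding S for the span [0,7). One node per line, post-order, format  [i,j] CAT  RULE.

[0,7] S   >
  [0,4] S/(S\N)   >
    [0,1] "clearly" : (S/(S\N))/N
    [1,4] N   >
      [1,2] "this" : N/(N/PP)
      [2,4] N/PP   <
        [2,3] "read" : PP
        [3,4] "saw" : (N/PP)\PP
  [4,7] S\N   <B
    [4,5] "sent" : (N/S)\N
    [5,7] S\(N/S)   <
      [5,6] "some" : PP
      [6,7] "every" : (S\(N/S))\PP

[0,1] (S/(S\N))/N  lex  "clearly"
[1,2] N/(N/PP)  lex  "this"
[2,3] PP  lex  "read"
[3,4] (N/PP)\PP  lex  "saw"
[2,4] N/PP  <  k=3
[1,4] N  >  k=2
[0,4] S/(S\N)  >  k=1
[4,5] (N/S)\N  lex  "sent"
[5,6] PP  lex  "some"
[6,7] (S\(N/S))\PP  lex  "every"
[5,7] S\(N/S)  <  k=6
[4,7] S\N  <B  k=5
[0,7] S  >  k=4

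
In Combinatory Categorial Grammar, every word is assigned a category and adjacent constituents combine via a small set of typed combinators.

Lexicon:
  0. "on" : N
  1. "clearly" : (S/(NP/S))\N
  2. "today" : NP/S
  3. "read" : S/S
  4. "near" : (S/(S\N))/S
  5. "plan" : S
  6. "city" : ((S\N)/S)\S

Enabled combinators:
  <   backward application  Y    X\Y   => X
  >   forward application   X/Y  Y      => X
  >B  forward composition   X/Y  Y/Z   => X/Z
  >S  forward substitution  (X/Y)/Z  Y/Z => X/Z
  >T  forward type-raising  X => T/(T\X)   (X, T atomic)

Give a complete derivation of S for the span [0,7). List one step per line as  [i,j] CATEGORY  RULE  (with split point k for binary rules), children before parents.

[0,1] N  lex  "on"
[1,2] (S/(NP/S))\N  lex  "clearly"
[0,2] S/(NP/S)  <  k=1
[2,3] NP/S  lex  "today"
[3,4] S/S  lex  "read"
[2,4] NP/S  >B  k=3
[4,5] (S/(S\N))/S  lex  "near"
[5,6] S  lex  "plan"
[6,7] ((S\N)/S)\S  lex  "city"
[5,7] (S\N)/S  <  k=6
[4,7] S/S  >S  k=5
[2,7] NP/S  >B  k=4
[0,7] S  >  k=2

[0,7] S   >
  [0,2] S/(NP/S)   <
    [0,1] "on" : N
    [1,2] "clearly" : (S/(NP/S))\N
  [2,7] NP/S   >B
    [2,4] NP/S   >B
      [2,3] "today" : NP/S
      [3,4] "read" : S/S
    [4,7] S/S   >S
      [4,5] "near" : (S/(S\N))/S
      [5,7] (S\N)/S   <
        [5,6] "plan" : S
        [6,7] "city" : ((S\N)/S)\S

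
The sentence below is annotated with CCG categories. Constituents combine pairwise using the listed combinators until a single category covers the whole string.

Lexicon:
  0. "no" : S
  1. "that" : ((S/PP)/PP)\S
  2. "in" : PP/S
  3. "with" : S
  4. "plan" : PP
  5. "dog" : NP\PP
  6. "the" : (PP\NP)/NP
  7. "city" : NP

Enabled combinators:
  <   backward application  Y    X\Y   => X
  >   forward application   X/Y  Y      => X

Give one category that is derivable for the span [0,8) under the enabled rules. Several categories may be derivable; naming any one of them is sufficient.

[0,8] S   >
  [0,4] S/PP   >
    [0,2] (S/PP)/PP   <
      [0,1] "no" : S
      [1,2] "that" : ((S/PP)/PP)\S
    [2,4] PP   >
      [2,3] "in" : PP/S
      [3,4] "with" : S
  [4,8] PP   <
    [4,6] NP   <
      [4,5] "plan" : PP
      [5,6] "dog" : NP\PP
    [6,8] PP\NP   >
      [6,7] "the" : (PP\NP)/NP
      [7,8] "city" : NP

S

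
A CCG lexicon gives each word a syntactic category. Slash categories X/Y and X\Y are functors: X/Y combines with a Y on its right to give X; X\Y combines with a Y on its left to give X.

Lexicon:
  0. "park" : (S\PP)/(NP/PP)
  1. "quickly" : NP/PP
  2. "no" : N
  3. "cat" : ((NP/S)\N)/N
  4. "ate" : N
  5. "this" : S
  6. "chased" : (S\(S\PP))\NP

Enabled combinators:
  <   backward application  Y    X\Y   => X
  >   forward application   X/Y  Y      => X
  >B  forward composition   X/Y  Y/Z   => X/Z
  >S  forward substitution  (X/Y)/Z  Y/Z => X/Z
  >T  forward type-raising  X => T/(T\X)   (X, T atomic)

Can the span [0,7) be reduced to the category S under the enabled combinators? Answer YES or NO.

YES

[0,7] S   <
  [0,2] S\PP   >
    [0,1] "park" : (S\PP)/(NP/PP)
    [1,2] "quickly" : NP/PP
  [2,7] S\(S\PP)   <
    [2,6] NP   >
      [2,5] NP/S   <
        [2,3] "no" : N
        [3,5] (NP/S)\N   >
          [3,4] "cat" : ((NP/S)\N)/N
          [4,5] "ate" : N
      [5,6] "this" : S
    [6,7] "chased" : (S\(S\PP))\NP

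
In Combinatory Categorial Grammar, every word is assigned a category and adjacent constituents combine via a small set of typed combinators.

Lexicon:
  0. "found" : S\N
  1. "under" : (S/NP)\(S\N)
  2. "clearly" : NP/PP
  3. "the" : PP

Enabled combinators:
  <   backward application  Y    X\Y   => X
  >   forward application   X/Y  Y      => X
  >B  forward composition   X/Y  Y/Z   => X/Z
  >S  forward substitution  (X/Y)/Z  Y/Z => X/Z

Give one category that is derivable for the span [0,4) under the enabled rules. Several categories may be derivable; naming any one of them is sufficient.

S

[0,4] S   >
  [0,2] S/NP   <
    [0,1] "found" : S\N
    [1,2] "under" : (S/NP)\(S\N)
  [2,4] NP   >
    [2,3] "clearly" : NP/PP
    [3,4] "the" : PP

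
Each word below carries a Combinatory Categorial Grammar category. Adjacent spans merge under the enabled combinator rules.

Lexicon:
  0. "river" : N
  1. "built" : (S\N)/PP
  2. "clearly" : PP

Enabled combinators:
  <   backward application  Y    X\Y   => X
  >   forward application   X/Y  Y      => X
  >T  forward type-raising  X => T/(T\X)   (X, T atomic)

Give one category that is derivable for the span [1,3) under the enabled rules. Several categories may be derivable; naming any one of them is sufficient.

[0,3] S   >
  [0,1] S/(S\N)   >T
    [0,1] "river" : N
  [1,3] S\N   >
    [1,2] "built" : (S\N)/PP
    [2,3] "clearly" : PP

S\N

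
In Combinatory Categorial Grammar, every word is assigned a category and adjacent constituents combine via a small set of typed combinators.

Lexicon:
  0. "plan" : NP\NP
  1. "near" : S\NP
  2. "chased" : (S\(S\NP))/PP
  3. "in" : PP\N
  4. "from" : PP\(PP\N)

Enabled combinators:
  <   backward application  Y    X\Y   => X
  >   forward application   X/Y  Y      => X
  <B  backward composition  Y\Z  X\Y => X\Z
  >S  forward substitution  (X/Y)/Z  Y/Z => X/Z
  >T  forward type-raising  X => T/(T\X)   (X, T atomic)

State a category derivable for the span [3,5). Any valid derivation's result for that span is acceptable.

PP

[0,5] S   <
  [0,2] S\NP   <B
    [0,1] "plan" : NP\NP
    [1,2] "near" : S\NP
  [2,5] S\(S\NP)   >
    [2,3] "chased" : (S\(S\NP))/PP
    [3,5] PP   <
      [3,4] "in" : PP\N
      [4,5] "from" : PP\(PP\N)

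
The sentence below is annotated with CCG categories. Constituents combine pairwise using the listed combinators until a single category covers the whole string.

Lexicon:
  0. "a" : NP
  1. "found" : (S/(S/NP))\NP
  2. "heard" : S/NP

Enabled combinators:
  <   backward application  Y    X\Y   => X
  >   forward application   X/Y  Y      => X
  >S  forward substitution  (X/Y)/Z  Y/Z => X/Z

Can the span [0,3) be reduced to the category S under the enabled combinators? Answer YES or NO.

YES

[0,3] S   >
  [0,2] S/(S/NP)   <
    [0,1] "a" : NP
    [1,2] "found" : (S/(S/NP))\NP
  [2,3] "heard" : S/NP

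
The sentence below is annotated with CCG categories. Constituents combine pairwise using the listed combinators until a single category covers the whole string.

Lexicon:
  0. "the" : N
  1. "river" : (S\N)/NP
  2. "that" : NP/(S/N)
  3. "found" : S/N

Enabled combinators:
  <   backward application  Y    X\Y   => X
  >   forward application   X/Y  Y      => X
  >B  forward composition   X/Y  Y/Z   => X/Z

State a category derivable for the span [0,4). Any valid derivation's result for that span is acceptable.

S

[0,4] S   <
  [0,1] "the" : N
  [1,4] S\N   >
    [1,2] "river" : (S\N)/NP
    [2,4] NP   >
      [2,3] "that" : NP/(S/N)
      [3,4] "found" : S/N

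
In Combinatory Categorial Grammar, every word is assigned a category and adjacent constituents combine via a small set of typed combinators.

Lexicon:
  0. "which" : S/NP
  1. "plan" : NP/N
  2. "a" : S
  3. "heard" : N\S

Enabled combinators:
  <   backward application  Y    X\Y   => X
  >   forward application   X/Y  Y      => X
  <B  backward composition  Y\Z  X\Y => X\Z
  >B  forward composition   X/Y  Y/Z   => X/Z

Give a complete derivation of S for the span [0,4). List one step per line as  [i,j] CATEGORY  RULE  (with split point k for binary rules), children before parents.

[0,4] S   >
  [0,2] S/N   >B
    [0,1] "which" : S/NP
    [1,2] "plan" : NP/N
  [2,4] N   <
    [2,3] "a" : S
    [3,4] "heard" : N\S

[0,1] S/NP  lex  "which"
[1,2] NP/N  lex  "plan"
[0,2] S/N  >B  k=1
[2,3] S  lex  "a"
[3,4] N\S  lex  "heard"
[2,4] N  <  k=3
[0,4] S  >  k=2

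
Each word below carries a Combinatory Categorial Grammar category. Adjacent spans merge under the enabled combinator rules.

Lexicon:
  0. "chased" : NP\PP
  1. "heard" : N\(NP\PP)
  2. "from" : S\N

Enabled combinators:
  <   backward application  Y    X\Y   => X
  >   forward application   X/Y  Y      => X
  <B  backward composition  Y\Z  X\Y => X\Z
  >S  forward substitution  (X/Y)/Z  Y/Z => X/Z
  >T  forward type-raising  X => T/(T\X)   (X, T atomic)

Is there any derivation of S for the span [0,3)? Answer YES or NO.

[0,3] S   <
  [0,2] N   <
    [0,1] "chased" : NP\PP
    [1,2] "heard" : N\(NP\PP)
  [2,3] "from" : S\N

YES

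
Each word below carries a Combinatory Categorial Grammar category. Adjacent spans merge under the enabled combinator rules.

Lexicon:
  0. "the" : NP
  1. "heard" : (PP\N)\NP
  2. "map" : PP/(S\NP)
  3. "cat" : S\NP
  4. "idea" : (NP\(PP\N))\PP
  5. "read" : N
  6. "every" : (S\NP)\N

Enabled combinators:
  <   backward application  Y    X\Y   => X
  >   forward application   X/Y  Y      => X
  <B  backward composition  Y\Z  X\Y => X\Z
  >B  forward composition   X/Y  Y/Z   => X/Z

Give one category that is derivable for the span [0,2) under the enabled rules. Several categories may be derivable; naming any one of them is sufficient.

[0,7] S   <
  [0,5] NP   <
    [0,2] PP\N   <
      [0,1] "the" : NP
      [1,2] "heard" : (PP\N)\NP
    [2,5] NP\(PP\N)   <
      [2,4] PP   >
        [2,3] "map" : PP/(S\NP)
        [3,4] "cat" : S\NP
      [4,5] "idea" : (NP\(PP\N))\PP
  [5,7] S\NP   <
    [5,6] "read" : N
    [6,7] "every" : (S\NP)\N

PP\N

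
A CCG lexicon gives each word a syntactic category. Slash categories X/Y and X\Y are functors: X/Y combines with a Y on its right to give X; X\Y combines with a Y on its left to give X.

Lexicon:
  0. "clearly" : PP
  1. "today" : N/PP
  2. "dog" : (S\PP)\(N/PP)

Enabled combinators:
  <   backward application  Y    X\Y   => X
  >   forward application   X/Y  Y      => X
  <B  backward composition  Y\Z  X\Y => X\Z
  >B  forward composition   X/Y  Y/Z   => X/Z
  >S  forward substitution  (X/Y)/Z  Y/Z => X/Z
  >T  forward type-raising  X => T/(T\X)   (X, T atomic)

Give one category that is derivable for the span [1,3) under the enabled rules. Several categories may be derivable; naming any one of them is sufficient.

[0,3] S   >
  [0,1] S/(S\PP)   >T
    [0,1] "clearly" : PP
  [1,3] S\PP   <
    [1,2] "today" : N/PP
    [2,3] "dog" : (S\PP)\(N/PP)

S\PP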